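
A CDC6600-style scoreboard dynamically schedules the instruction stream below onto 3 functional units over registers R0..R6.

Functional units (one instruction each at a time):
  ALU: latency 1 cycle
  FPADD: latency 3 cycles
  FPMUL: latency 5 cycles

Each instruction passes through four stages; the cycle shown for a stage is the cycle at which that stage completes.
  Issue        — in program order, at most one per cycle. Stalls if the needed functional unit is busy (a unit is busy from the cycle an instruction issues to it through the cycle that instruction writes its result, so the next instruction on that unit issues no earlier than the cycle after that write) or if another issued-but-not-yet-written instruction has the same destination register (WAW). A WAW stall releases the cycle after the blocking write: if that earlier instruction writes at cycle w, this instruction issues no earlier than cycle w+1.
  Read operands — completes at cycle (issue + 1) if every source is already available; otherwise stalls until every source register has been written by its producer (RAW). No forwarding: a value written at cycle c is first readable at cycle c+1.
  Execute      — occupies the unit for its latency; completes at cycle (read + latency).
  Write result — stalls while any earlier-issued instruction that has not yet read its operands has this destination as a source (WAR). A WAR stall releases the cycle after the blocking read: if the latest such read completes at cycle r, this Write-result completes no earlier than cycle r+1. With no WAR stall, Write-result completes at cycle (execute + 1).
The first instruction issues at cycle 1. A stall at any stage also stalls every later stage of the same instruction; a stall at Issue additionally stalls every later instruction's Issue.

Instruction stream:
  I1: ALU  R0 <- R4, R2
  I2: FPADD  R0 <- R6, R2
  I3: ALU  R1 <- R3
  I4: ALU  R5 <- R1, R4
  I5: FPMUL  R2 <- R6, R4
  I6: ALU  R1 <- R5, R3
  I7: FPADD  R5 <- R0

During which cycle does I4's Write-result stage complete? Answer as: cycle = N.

I1: IS=1 RO=2 EX=3 WR=4
I2: IS=5 RO=6 EX=9 WR=10  [WAW R0: wait I1 write@4]
I3: IS=6 RO=7 EX=8 WR=9
I4: IS=10 RO=11 EX=12 WR=13  [struct: ALU busy until I3 writes@9]
I5: IS=11 RO=12 EX=17 WR=18
I6: IS=14 RO=15 EX=16 WR=17  [struct: ALU busy until I4 writes@13]
I7: IS=15 RO=16 EX=19 WR=20

cycle = 13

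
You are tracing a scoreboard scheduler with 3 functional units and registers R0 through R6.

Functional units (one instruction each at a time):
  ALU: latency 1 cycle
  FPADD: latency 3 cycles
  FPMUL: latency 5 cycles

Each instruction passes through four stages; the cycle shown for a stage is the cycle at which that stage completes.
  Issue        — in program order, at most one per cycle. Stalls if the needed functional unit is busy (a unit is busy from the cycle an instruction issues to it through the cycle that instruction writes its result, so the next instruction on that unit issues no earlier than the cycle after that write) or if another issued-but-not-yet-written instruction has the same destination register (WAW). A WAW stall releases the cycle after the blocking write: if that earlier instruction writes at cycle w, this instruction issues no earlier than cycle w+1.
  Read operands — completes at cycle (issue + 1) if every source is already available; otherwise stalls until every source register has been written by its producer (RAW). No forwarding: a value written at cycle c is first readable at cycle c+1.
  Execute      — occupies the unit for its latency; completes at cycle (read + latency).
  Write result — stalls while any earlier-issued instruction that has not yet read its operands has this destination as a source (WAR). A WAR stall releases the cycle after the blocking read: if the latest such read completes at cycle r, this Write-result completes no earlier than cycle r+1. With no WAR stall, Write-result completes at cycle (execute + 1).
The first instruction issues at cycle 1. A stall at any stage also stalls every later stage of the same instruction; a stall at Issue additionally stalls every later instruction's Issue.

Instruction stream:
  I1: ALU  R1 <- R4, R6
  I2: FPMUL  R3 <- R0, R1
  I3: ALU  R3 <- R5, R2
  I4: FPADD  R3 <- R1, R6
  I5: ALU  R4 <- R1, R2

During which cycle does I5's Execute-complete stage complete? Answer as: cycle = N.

cycle = 19

I1 -> (1, 2, 3, 4)
I2 -> (2, 5, 10, 11)  // RAW R1: wait I1 write@4
I3 -> (12, 13, 14, 15)  // WAW R3: wait I2 write@11
I4 -> (16, 17, 20, 21)  // WAW R3: wait I3 write@15
I5 -> (17, 18, 19, 20)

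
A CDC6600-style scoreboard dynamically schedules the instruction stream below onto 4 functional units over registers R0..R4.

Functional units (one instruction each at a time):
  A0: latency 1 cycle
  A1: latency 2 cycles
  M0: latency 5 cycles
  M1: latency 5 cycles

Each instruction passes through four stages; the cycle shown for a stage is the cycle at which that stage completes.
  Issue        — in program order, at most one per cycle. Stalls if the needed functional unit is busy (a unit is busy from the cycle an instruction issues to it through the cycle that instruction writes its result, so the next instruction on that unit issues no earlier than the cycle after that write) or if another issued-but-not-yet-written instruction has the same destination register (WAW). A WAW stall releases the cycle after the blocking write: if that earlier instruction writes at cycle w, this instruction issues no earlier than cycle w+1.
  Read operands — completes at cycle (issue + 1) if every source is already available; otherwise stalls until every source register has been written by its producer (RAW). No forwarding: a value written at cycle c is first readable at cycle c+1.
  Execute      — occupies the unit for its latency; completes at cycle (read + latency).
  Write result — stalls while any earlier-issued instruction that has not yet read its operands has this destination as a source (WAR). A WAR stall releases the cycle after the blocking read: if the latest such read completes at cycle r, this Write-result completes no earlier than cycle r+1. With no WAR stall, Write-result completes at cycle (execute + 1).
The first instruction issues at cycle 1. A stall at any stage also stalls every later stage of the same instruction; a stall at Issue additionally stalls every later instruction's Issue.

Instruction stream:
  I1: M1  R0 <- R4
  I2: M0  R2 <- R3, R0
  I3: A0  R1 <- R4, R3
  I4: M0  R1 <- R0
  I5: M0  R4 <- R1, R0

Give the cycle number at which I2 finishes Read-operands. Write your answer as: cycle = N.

cycle = 9

cycle 1: issue I1 (M1)
cycle 2: I1 read-ops · issue I2 (M0)
cycle 3: issue I3 (A0)
cycle 4: I3 read-ops
cycle 5: I3 finished on A0
cycle 6: I3→R1
cycle 7: I1 finished on M1
cycle 8: I1→R0
cycle 9: I2 read-ops
cycle 14: I2 finished on M0
cycle 15: I2→R2
cycle 16: issue I4 (M0)
cycle 17: I4 read-ops
cycle 22: I4 finished on M0
cycle 23: I4→R1
cycle 24: issue I5 (M0)
cycle 25: I5 read-ops
cycle 30: I5 finished on M0
cycle 31: I5→R4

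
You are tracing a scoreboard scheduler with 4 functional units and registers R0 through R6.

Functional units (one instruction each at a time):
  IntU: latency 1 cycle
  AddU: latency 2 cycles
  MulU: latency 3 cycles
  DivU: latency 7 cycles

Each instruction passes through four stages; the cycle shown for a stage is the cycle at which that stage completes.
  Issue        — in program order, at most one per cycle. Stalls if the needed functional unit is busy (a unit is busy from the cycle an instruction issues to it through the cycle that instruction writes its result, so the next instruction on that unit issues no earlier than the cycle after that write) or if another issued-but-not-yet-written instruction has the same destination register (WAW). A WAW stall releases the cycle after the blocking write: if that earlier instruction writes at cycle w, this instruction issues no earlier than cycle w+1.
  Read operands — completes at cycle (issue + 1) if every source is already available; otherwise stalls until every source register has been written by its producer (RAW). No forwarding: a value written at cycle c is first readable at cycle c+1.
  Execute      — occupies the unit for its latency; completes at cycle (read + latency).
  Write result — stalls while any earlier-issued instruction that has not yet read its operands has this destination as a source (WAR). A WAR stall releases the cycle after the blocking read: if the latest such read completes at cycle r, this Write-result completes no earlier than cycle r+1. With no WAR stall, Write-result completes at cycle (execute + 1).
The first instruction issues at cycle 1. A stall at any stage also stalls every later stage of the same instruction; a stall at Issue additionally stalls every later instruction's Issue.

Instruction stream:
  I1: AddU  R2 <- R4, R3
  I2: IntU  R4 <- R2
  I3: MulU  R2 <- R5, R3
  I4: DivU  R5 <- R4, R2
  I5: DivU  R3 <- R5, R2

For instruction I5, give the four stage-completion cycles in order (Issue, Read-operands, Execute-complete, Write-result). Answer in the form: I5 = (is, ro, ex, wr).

t=1  I1 issues→AddU
t=2  I1 reads · I2 issues→IntU
t=4  I1 exec-done
t=5  I1 writes R2
t=6  I2 reads · I3 issues→MulU
t=7  I2 exec-done · I3 reads · I4 issues→DivU
t=8  I2 writes R4
t=10  I3 exec-done
t=11  I3 writes R2
t=12  I4 reads
t=19  I4 exec-done
t=20  I4 writes R5
t=21  I5 issues→DivU
t=22  I5 reads
t=29  I5 exec-done
t=30  I5 writes R3

I5 = (21, 22, 29, 30)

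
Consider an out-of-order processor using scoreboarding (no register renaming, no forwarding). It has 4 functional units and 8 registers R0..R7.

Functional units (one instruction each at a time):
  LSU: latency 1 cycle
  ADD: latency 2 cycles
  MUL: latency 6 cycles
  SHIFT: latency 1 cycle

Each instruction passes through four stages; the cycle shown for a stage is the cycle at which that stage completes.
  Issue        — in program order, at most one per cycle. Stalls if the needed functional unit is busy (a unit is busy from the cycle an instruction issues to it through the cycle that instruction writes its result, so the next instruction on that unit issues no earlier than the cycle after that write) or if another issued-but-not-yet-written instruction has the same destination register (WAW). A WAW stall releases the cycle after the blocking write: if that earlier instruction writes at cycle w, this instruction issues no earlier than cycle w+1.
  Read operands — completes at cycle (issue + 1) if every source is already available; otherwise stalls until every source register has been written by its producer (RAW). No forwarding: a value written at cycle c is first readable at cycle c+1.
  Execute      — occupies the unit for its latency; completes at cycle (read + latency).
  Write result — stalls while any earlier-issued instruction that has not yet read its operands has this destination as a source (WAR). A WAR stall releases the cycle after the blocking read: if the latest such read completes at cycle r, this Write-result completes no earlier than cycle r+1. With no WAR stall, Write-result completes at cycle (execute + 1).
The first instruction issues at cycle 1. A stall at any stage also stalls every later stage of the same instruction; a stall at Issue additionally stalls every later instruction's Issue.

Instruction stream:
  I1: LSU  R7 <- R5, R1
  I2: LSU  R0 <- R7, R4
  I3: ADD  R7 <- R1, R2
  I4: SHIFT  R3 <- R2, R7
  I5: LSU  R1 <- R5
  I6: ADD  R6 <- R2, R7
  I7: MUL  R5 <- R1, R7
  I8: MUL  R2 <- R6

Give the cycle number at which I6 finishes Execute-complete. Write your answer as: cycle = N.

cycle = 14

I1: IS=1 RO=2 EX=3 WR=4
I2: IS=5 RO=6 EX=7 WR=8  [struct: LSU busy until I1 writes@4]
I3: IS=6 RO=7 EX=9 WR=10
I4: IS=7 RO=11 EX=12 WR=13  [RAW R7: wait I3 write@10]
I5: IS=9 RO=10 EX=11 WR=12  [struct: LSU busy until I2 writes@8]
I6: IS=11 RO=12 EX=14 WR=15  [struct: ADD busy until I3 writes@10]
I7: IS=12 RO=13 EX=19 WR=20
I8: IS=21 RO=22 EX=28 WR=29  [struct: MUL busy until I7 writes@20]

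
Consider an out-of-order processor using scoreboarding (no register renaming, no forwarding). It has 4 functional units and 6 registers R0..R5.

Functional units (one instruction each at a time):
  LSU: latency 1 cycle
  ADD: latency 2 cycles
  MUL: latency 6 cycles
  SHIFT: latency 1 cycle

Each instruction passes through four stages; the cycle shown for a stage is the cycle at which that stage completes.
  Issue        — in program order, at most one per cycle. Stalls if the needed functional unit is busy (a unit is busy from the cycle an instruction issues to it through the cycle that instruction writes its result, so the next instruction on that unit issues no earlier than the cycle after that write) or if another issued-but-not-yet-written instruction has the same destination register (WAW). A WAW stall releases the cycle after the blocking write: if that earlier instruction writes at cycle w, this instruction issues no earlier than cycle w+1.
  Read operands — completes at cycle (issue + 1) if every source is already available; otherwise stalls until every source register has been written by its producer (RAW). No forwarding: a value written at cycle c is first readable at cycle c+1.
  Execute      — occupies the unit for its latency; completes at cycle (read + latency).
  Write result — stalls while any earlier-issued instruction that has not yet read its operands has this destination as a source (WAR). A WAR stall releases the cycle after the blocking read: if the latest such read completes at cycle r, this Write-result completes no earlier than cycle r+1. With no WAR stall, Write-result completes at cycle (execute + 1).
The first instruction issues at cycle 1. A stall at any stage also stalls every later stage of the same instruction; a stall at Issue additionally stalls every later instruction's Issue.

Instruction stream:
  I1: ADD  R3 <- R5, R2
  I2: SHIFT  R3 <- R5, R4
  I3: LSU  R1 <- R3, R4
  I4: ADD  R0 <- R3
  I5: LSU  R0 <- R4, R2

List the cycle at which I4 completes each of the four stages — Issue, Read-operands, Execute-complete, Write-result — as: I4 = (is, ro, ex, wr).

I4 = (8, 10, 12, 13)

I1  is:1  ro:2  ex:4  wr:5
I2  is:6  ro:7  ex:8  wr:9  — WAW R3: wait I1 write@5
I3  is:7  ro:10  ex:11  wr:12  — RAW R3: wait I2 write@9
I4  is:8  ro:10  ex:12  wr:13  — RAW R3: wait I2 write@9
I5  is:14  ro:15  ex:16  wr:17  — WAW R0: wait I4 write@13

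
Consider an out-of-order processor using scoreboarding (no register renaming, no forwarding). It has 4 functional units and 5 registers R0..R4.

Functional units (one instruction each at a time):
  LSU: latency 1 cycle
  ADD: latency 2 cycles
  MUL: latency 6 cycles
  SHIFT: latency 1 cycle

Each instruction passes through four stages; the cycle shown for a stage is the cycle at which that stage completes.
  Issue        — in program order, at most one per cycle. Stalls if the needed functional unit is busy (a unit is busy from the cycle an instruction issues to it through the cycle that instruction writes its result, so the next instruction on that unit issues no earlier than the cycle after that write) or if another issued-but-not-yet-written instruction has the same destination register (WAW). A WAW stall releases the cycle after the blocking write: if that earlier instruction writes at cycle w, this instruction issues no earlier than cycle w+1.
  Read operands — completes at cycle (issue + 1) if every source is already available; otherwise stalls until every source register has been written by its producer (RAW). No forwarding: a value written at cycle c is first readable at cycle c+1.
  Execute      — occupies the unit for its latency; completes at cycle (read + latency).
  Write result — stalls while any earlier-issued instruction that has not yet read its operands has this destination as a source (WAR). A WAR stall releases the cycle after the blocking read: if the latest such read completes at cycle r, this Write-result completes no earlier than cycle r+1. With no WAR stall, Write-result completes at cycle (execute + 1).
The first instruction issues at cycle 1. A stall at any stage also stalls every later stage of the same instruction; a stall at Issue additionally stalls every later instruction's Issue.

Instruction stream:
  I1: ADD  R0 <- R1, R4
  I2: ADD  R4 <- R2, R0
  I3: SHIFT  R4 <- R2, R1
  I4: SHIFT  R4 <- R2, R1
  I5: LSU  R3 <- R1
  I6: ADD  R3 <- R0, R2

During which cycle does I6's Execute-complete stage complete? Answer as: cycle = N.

  I1 | 1 | 2 | 4 | 5
  I2 | 6 | 7 | 9 | 10   struct: ADD busy until I1 writes@5
  I3 | 11 | 12 | 13 | 14   WAW R4: wait I2 write@10
  I4 | 15 | 16 | 17 | 18   struct: SHIFT busy until I3 writes@14
  I5 | 16 | 17 | 18 | 19
  I6 | 20 | 21 | 23 | 24   WAW R3: wait I5 write@19

cycle = 23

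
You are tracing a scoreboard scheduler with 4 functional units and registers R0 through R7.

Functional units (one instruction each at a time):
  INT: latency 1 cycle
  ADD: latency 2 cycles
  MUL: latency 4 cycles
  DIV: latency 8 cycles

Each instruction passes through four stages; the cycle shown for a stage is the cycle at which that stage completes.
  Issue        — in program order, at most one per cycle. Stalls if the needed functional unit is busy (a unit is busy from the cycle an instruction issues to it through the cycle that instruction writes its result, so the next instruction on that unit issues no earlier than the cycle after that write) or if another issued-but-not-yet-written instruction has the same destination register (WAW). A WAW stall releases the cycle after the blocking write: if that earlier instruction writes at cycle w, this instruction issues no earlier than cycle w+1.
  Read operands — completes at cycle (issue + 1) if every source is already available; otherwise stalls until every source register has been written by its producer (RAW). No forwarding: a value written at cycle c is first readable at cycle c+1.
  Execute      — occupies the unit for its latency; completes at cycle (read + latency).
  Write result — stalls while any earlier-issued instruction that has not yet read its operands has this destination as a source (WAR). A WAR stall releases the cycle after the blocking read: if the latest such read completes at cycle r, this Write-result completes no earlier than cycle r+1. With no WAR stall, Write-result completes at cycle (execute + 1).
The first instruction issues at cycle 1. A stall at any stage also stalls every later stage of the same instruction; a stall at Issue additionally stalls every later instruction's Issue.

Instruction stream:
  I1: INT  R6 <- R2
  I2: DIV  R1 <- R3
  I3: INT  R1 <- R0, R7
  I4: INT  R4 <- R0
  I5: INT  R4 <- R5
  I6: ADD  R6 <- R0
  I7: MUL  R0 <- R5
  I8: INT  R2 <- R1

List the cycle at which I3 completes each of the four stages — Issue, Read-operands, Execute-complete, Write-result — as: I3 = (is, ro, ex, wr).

I3 = (13, 14, 15, 16)

c1: I1 issues→INT
c2: I1 reads | I2 issues→DIV
c3: I1 exec-done | I2 reads
c4: I1 writes R6
c11: I2 exec-done
c12: I2 writes R1
c13: I3 issues→INT
c14: I3 reads
c15: I3 exec-done
c16: I3 writes R1
c17: I4 issues→INT
c18: I4 reads
c19: I4 exec-done
c20: I4 writes R4
c21: I5 issues→INT
c22: I5 reads | I6 issues→ADD
c23: I5 exec-done | I6 reads | I7 issues→MUL
c24: I5 writes R4 | I7 reads
c25: I6 exec-done | I8 issues→INT
c26: I6 writes R6 | I8 reads
c27: I8 exec-done
c28: I7 exec-done | I8 writes R2
c29: I7 writes R0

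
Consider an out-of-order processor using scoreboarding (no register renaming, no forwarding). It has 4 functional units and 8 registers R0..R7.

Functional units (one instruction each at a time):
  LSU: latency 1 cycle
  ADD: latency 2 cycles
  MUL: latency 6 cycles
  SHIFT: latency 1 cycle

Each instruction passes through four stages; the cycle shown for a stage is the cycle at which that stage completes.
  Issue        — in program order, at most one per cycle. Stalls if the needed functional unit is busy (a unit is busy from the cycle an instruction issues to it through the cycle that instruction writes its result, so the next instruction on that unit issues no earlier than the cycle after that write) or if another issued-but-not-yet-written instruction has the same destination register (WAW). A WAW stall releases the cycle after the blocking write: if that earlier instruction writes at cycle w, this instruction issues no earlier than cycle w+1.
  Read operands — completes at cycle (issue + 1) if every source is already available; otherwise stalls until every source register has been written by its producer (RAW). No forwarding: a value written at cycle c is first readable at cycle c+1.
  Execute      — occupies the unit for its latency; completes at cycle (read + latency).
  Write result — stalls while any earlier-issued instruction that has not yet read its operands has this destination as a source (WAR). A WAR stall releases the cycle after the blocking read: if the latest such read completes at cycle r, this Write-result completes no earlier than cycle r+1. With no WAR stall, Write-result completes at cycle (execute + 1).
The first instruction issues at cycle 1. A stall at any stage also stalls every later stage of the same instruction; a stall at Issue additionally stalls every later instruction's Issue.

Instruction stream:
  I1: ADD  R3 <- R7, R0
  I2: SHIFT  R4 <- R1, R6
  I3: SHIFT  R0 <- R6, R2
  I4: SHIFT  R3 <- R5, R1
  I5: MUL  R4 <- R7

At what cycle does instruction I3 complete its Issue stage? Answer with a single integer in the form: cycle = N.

cycle = 6

t=1  I1 issues→ADD
t=2  I1 reads · I2 issues→SHIFT
t=3  I2 reads
t=4  I1 exec-done · I2 exec-done
t=5  I1 writes R3 · I2 writes R4
t=6  I3 issues→SHIFT
t=7  I3 reads
t=8  I3 exec-done
t=9  I3 writes R0
t=10  I4 issues→SHIFT
t=11  I4 reads · I5 issues→MUL
t=12  I4 exec-done · I5 reads
t=13  I4 writes R3
t=18  I5 exec-done
t=19  I5 writes R4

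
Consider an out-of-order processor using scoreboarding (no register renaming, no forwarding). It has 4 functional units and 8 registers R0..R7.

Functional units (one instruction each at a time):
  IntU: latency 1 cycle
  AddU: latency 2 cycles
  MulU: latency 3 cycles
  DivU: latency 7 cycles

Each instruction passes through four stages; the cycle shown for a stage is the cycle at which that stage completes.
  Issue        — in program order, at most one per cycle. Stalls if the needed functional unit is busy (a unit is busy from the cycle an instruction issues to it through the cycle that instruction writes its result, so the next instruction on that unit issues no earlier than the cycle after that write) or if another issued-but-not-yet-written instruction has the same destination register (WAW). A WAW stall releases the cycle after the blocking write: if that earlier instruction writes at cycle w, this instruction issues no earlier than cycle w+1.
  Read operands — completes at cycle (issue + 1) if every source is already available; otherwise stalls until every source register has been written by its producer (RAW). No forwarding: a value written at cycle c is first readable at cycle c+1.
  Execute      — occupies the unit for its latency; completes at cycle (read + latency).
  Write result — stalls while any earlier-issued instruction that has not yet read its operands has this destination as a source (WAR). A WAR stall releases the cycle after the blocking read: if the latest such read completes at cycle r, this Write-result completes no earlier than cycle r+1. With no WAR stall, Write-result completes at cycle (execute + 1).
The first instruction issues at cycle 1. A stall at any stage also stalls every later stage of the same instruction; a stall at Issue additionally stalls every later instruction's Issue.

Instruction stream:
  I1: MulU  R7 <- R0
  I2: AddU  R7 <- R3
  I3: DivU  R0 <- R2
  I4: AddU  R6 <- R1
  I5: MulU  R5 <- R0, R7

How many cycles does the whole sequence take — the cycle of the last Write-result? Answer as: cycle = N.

I1 -> (1, 2, 5, 6)
I2 -> (7, 8, 10, 11)  // WAW R7: wait I1 write@6
I3 -> (8, 9, 16, 17)
I4 -> (12, 13, 15, 16)  // struct: AddU busy until I2 writes@11
I5 -> (13, 18, 21, 22)  // RAW R0: wait I3 write@17

cycle = 22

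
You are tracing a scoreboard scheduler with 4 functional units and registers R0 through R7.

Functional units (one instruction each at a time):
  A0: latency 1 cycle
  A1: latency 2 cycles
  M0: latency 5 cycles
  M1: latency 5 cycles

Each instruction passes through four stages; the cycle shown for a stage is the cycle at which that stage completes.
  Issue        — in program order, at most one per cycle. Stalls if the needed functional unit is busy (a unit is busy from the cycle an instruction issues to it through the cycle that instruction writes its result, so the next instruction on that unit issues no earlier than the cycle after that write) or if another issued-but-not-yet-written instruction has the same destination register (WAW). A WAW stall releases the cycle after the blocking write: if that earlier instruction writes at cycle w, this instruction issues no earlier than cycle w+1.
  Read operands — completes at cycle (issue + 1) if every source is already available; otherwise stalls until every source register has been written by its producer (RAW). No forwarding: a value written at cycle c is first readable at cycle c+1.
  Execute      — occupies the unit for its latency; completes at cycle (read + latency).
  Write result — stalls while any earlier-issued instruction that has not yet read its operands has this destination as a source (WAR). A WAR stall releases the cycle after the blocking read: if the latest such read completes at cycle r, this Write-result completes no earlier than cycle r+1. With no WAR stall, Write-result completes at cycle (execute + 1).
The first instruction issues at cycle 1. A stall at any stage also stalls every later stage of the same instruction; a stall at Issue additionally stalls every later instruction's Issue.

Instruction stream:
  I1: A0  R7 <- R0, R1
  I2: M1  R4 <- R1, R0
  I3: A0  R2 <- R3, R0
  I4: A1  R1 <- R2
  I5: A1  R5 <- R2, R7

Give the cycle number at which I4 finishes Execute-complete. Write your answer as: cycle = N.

c1: I1→A0
c2: I1 RO; I2→M1
c3: I1 EX; I2 RO
c4: I1 WR R7
c5: I3→A0
c6: I3 RO; I4→A1
c7: I3 EX
c8: I2 EX; I3 WR R2
c9: I2 WR R4; I4 RO
c11: I4 EX
c12: I4 WR R1
c13: I5→A1
c14: I5 RO
c16: I5 EX
c17: I5 WR R5

cycle = 11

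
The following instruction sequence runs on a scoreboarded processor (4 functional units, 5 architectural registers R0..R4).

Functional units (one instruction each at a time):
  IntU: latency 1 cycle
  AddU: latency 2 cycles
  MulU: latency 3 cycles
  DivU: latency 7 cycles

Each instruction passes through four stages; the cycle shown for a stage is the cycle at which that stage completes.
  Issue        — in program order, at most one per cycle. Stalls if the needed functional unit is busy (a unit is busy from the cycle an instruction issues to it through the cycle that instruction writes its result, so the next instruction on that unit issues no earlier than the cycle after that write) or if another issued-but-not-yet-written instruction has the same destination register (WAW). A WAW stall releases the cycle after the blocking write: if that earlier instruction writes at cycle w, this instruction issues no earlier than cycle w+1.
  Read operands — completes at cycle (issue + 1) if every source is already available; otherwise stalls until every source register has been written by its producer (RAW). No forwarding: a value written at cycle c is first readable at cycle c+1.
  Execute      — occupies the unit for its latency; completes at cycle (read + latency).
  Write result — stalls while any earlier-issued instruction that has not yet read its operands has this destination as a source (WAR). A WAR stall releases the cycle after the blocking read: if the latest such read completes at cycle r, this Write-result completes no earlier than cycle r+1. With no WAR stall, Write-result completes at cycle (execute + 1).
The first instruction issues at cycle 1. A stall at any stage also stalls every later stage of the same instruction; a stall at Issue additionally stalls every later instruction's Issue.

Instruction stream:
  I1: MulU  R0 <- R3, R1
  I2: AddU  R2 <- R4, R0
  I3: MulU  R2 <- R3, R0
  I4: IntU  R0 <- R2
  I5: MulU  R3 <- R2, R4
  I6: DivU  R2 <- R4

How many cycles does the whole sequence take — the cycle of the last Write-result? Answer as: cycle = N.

cycle = 27

cycle 1: issue I1 (MulU)
cycle 2: I1 read-ops; issue I2 (AddU)
cycle 5: I1 finished on MulU
cycle 6: I1→R0
cycle 7: I2 read-ops
cycle 9: I2 finished on AddU
cycle 10: I2→R2
cycle 11: issue I3 (MulU)
cycle 12: I3 read-ops; issue I4 (IntU)
cycle 15: I3 finished on MulU
cycle 16: I3→R2
cycle 17: I4 read-ops; issue I5 (MulU)
cycle 18: I4 finished on IntU; I5 read-ops; issue I6 (DivU)
cycle 19: I4→R0; I6 read-ops
cycle 21: I5 finished on MulU
cycle 22: I5→R3
cycle 26: I6 finished on DivU
cycle 27: I6→R2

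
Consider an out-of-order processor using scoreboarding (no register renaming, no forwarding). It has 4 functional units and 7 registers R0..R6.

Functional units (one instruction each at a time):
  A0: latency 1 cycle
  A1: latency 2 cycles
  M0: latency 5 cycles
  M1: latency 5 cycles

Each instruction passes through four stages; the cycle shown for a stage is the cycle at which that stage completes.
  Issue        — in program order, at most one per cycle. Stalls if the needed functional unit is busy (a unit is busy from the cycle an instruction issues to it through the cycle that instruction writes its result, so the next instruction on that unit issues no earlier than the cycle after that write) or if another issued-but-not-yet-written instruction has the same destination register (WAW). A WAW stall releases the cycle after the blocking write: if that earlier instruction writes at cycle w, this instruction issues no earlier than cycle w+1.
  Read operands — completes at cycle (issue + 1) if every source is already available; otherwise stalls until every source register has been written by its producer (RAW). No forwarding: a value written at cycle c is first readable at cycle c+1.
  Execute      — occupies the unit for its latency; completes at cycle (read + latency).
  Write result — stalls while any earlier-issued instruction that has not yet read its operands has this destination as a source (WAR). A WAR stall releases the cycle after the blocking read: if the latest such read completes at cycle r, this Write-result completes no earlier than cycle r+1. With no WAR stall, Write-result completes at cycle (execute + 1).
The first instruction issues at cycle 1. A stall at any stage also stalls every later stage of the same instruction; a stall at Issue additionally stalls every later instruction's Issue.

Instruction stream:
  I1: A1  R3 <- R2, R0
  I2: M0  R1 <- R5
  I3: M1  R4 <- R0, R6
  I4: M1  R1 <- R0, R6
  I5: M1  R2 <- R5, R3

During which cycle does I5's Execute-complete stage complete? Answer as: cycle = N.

cycle = 25

I1: IS=1 RO=2 EX=4 WR=5
I2: IS=2 RO=3 EX=8 WR=9
I3: IS=3 RO=4 EX=9 WR=10
I4: IS=11 RO=12 EX=17 WR=18  [struct: M1 busy until I3 writes@10]
I5: IS=19 RO=20 EX=25 WR=26  [struct: M1 busy until I4 writes@18]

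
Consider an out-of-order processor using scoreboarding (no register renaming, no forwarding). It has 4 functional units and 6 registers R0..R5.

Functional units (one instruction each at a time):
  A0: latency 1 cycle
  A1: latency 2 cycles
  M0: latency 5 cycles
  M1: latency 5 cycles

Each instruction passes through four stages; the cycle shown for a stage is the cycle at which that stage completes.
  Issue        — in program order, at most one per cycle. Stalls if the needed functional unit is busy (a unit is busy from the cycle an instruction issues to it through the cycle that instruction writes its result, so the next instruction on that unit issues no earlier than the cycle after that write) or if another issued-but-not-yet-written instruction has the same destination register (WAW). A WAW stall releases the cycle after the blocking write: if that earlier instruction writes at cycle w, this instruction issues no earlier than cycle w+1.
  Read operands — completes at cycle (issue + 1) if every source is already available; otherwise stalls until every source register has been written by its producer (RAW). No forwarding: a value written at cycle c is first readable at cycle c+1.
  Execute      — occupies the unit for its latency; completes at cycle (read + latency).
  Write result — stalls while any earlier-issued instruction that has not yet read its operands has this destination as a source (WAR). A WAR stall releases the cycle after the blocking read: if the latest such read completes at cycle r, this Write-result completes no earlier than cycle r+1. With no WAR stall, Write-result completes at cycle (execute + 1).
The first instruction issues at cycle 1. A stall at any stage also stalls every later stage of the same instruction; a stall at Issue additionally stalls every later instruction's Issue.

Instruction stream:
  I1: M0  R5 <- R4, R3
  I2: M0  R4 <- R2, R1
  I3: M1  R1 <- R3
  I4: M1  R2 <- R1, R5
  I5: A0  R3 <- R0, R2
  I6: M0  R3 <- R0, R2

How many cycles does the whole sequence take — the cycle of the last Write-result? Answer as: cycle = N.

c1: I1→M0
c2: I1 RO
c7: I1 EX
c8: I1 WR R5
c9: I2→M0
c10: I2 RO; I3→M1
c11: I3 RO
c15: I2 EX
c16: I2 WR R4; I3 EX
c17: I3 WR R1
c18: I4→M1
c19: I4 RO; I5→A0
c24: I4 EX
c25: I4 WR R2
c26: I5 RO
c27: I5 EX
c28: I5 WR R3
c29: I6→M0
c30: I6 RO
c35: I6 EX
c36: I6 WR R3

cycle = 36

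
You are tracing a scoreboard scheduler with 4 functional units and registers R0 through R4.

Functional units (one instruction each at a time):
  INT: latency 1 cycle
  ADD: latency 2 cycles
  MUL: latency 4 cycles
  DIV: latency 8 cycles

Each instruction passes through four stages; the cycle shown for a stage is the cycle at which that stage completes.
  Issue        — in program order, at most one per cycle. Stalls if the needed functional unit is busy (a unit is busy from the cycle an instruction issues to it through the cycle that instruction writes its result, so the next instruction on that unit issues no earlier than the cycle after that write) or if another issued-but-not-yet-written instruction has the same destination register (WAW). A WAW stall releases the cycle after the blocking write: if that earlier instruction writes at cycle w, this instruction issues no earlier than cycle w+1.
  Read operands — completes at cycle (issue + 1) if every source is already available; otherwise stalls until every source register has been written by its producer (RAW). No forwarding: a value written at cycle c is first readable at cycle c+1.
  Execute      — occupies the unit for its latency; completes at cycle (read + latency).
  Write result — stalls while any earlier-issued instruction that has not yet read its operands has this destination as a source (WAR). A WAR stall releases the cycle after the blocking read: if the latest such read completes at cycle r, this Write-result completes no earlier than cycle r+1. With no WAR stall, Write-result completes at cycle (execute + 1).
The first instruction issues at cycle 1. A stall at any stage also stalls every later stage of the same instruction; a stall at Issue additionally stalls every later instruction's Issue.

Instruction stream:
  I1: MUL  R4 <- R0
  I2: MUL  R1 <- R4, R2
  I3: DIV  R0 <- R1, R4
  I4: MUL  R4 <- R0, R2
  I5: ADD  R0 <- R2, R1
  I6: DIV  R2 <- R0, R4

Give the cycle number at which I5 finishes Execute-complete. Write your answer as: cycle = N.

cycle = 28

1) issue 1, read 2, done 6, write 7
2) issue 8, read 9, done 13, write 14  <struct: MUL busy until I1 writes@7>
3) issue 9, read 15, done 23, write 24  <RAW R1: wait I2 write@14>
4) issue 15, read 25, done 29, write 30  <struct: MUL busy until I2 writes@14 / RAW R0: wait I3 write@24>
5) issue 25, read 26, done 28, write 29  <WAW R0: wait I3 write@24>
6) issue 26, read 31, done 39, write 40  <RAW R4: wait I4 write@30>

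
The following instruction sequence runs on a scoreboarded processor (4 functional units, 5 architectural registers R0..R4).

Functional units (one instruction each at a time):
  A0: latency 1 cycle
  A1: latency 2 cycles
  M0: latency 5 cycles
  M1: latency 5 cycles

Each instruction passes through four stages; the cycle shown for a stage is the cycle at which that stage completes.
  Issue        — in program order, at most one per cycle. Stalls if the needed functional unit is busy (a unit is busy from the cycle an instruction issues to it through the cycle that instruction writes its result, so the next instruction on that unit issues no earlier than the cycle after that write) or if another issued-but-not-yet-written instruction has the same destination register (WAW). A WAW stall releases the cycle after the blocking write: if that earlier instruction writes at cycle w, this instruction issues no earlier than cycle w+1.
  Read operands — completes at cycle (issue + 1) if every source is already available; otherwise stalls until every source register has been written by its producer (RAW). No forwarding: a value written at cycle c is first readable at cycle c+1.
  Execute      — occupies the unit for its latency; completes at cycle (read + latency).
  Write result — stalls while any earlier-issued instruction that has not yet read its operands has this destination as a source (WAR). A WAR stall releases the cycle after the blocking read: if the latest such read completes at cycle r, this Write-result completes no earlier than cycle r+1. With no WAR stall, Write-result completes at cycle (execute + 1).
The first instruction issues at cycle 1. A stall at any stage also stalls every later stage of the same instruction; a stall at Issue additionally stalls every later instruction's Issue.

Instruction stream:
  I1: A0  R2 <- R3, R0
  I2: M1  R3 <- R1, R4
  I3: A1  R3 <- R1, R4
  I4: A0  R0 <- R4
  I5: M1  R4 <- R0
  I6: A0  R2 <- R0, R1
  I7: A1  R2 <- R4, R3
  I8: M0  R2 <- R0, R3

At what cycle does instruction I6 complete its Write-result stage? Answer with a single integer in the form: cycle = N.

cycle = 18

t=1  I1→A0
t=2  I1 RO; I2→M1
t=3  I1 EX; I2 RO
t=4  I1 WR R2
t=8  I2 EX
t=9  I2 WR R3
t=10  I3→A1
t=11  I3 RO; I4→A0
t=12  I4 RO; I5→M1
t=13  I3 EX; I4 EX
t=14  I3 WR R3; I4 WR R0
t=15  I5 RO; I6→A0
t=16  I6 RO
t=17  I6 EX
t=18  I6 WR R2
t=19  I7→A1
t=20  I5 EX
t=21  I5 WR R4
t=22  I7 RO
t=24  I7 EX
t=25  I7 WR R2
t=26  I8→M0
t=27  I8 RO
t=32  I8 EX
t=33  I8 WR R2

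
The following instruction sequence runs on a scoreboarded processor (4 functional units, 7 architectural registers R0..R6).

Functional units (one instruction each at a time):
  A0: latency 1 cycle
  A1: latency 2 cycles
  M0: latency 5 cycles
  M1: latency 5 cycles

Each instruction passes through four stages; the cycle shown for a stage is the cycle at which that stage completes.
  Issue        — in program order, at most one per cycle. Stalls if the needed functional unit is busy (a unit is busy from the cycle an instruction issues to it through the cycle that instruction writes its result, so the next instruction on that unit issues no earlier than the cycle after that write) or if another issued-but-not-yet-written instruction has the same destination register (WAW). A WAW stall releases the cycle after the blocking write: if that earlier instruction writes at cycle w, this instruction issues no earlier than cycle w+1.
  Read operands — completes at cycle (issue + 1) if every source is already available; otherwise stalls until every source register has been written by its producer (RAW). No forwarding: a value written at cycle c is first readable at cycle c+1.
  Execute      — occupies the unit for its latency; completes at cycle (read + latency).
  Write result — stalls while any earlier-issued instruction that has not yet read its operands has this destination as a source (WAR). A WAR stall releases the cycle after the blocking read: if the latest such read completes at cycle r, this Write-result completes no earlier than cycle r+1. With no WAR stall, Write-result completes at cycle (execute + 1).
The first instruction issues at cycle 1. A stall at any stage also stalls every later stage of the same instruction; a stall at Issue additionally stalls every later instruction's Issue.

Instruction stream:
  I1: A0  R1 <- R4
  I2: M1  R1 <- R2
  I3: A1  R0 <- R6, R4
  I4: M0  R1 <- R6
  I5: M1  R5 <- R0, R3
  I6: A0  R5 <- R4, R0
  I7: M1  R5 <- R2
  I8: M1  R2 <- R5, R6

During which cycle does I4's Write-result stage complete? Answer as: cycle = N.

cycle = 20

[I1] 1/2/3/4
[I2] 5/6/11/12  (WAW R1: wait I1 write@4)
[I3] 6/7/9/10
[I4] 13/14/19/20  (WAW R1: wait I2 write@12)
[I5] 14/15/20/21
[I6] 22/23/24/25  (WAW R5: wait I5 write@21)
[I7] 26/27/32/33  (WAW R5: wait I6 write@25)
[I8] 34/35/40/41  (struct: M1 busy until I7 writes@33)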